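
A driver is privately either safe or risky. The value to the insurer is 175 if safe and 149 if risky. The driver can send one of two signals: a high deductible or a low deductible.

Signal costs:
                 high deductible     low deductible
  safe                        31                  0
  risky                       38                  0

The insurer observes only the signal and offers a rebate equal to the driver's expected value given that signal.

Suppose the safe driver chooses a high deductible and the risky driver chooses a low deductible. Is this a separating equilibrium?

No

If types separate, high deductible earns payment 175 and low deductible earns 149.
Safe: high deductible gives 175 − 31 = 144; low deductible gives 149 − 0 = 149. Would deviate. ✗
Risky: low deductible gives 149 − 0 = 149; high deductible gives 175 − 38 = 137. No deviation. ✓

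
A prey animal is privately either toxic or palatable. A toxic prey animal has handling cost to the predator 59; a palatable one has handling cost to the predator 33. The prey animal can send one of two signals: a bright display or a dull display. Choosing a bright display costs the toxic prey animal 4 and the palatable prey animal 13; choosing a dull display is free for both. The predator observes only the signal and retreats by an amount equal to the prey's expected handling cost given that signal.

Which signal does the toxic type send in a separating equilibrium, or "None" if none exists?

None

Try toxic → bright display, palatable → dull display:
  If types separate, bright display earns payment 59 and dull display earns 33.
  Toxic: bright display gives 59 − 4 = 55; dull display gives 33 − 0 = 33. No deviation. ✓
  Palatable: dull display gives 33 − 0 = 33; bright display gives 59 − 13 = 46. Would deviate. ✗
Try toxic → dull display, palatable → bright display:
  If types separate, dull display earns payment 59 and bright display earns 33.
  Toxic: dull display gives 59 − 0 = 59; bright display gives 33 − 4 = 29. No deviation. ✓
  Palatable: bright display gives 33 − 13 = 20; dull display gives 59 − 0 = 59. Would deviate. ✗
Neither assignment is incentive-compatible.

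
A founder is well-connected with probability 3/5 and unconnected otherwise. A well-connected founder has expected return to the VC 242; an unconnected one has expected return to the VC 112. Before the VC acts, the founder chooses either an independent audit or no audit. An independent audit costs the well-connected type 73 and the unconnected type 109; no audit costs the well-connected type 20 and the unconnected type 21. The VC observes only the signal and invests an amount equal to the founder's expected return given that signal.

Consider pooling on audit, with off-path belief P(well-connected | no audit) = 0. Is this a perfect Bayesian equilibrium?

At the pooled signal (audit) the VC holds the prior 3/5 and pays 3/5·242 + 2/5·112 = 190. Off-path (no audit) belief 0 gives 0·242 + 1·112 = 112.
Well-connected: audit gives 190 − 73 = 117; no audit gives 112 − 20 = 92. Stays. ✓
Unconnected: audit gives 190 − 109 = 81; no audit gives 112 − 21 = 91. Deviates. ✗

No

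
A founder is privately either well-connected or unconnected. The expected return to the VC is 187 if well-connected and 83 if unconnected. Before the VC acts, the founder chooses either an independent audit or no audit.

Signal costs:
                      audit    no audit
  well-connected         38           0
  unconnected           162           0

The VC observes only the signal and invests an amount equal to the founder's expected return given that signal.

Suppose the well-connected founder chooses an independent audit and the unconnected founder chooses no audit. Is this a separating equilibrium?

Yes

Under separation the VC infers type exactly: audit → well-connected (pays 187), no audit → unconnected (pays 83).
Well-connected: audit gives 187 − 38 = 149; no audit gives 83 − 0 = 83. No deviation. ✓
Unconnected: no audit gives 83 − 0 = 83; audit gives 187 − 162 = 25. No deviation. ✓
Both incentive constraints hold.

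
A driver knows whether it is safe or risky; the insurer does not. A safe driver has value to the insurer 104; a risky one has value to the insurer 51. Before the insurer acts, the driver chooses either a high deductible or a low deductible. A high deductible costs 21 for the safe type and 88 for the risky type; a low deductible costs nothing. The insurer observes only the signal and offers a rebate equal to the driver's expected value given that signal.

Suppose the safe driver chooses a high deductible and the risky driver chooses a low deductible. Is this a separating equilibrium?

Under separation the insurer infers type exactly: high deductible → safe (pays 104), low deductible → risky (pays 51).
Safe: high deductible gives 104 − 21 = 83; low deductible gives 51 − 0 = 51. No deviation. ✓
Risky: low deductible gives 51 − 0 = 51; high deductible gives 104 − 88 = 16. No deviation. ✓
Both incentive constraints hold.

Yes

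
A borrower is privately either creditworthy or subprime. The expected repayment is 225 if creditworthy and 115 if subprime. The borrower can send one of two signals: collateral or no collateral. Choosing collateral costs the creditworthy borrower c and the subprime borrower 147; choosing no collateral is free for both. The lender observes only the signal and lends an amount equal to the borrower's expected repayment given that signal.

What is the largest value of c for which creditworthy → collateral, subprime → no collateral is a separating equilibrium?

Under separation: collateral → creditworthy (pays 225); no collateral → subprime (pays 115).
Subprime: 115 − 0 = 115 ≥ 225 − 147 = 78. Holds regardless of c. ✓
Creditworthy: 225 − c ≥ 115 − 0, so c ≤ 225 − 115 = 110.

110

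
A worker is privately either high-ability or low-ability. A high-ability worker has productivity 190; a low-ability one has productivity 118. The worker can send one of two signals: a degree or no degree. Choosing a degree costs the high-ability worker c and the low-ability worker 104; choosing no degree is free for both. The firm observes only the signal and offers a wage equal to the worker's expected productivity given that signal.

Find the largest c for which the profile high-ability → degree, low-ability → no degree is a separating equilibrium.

Under separation: degree → high-ability (pays 190); no degree → low-ability (pays 118).
Low-ability: 118 − 0 = 118 ≥ 190 − 104 = 86. Holds regardless of c. ✓
High-ability: 190 − c ≥ 118 − 0, so c ≤ 190 − 118 = 72.

72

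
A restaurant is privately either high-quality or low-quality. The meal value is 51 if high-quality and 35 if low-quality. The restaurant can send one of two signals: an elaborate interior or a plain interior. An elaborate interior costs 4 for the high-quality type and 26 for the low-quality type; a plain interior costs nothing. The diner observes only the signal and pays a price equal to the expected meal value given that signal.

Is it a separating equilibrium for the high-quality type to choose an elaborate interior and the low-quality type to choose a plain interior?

If types separate, elaborate interior earns payment 51 and plain interior earns 35.
High-quality: elaborate interior gives 51 − 4 = 47; plain interior gives 35 − 0 = 35. No deviation. ✓
Low-quality: plain interior gives 35 − 0 = 35; elaborate interior gives 51 − 26 = 25. No deviation. ✓
Neither type gains from mimicking the other.

Yes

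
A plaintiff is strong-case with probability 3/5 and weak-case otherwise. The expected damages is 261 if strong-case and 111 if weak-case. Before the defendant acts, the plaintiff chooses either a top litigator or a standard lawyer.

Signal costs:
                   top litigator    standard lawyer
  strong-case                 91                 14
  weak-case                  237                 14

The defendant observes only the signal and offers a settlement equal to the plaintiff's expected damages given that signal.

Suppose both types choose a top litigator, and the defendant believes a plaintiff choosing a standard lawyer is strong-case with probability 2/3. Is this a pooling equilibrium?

At the pooled signal (top litigator) the defendant holds the prior 3/5 and pays 3/5·261 + 2/5·111 = 201. Off-path (standard lawyer) belief 2/3 gives 2/3·261 + 1/3·111 = 211.
Strong-case: top litigator gives 201 − 91 = 110; standard lawyer gives 211 − 14 = 197. Deviates. ✗
Weak-case: top litigator gives 201 − 237 = -36; standard lawyer gives 211 − 14 = 197. Deviates. ✗

No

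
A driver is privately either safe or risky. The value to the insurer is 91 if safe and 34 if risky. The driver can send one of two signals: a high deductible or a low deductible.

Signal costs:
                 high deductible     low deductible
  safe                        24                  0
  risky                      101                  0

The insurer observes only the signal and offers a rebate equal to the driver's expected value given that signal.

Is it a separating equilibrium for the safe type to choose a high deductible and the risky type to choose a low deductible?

Under separation the insurer infers type exactly: high deductible → safe (pays 91), low deductible → risky (pays 34).
Safe: high deductible gives 91 − 24 = 67; low deductible gives 34 − 0 = 34. No deviation. ✓
Risky: low deductible gives 34 − 0 = 34; high deductible gives 91 − 101 = -10. No deviation. ✓
Both incentive constraints hold.

Yes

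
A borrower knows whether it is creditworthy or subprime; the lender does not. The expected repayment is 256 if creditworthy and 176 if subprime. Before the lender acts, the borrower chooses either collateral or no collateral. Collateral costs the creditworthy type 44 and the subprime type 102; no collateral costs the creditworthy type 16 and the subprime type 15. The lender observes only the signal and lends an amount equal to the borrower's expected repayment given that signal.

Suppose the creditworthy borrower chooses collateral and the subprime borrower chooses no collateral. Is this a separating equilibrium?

Under separation the lender infers type exactly: collateral → creditworthy (pays 256), no collateral → subprime (pays 176).
Creditworthy: collateral gives 256 − 44 = 212; no collateral gives 176 − 16 = 160. No deviation. ✓
Subprime: no collateral gives 176 − 15 = 161; collateral gives 256 − 102 = 154. No deviation. ✓
Both incentive constraints hold.

Yes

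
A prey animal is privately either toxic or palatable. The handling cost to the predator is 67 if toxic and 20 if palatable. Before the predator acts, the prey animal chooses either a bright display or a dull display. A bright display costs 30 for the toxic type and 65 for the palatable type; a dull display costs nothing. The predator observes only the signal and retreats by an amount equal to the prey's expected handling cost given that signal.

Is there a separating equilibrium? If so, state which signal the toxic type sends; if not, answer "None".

bright display

Try toxic → bright display, palatable → dull display:
  If types separate, bright display earns payment 67 and dull display earns 20.
  Toxic: bright display gives 67 − 30 = 37; dull display gives 20 − 0 = 20. No deviation. ✓
  Palatable: dull display gives 20 − 0 = 20; bright display gives 67 − 65 = 2. No deviation. ✓
Both hold — the toxic type sends bright display.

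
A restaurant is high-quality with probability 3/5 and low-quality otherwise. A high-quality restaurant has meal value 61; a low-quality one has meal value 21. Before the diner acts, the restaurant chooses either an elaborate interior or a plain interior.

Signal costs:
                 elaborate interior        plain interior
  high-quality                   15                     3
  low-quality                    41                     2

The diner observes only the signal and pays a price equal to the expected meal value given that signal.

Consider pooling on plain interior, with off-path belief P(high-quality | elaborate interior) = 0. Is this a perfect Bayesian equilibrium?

Yes

At the pooled signal (plain interior) the diner holds the prior 3/5 and pays 3/5·61 + 2/5·21 = 45. Off-path (elaborate interior) belief 0 gives 0·61 + 1·21 = 21.
High-quality: plain interior gives 45 − 3 = 42; elaborate interior gives 21 − 15 = 6. Stays. ✓
Low-quality: plain interior gives 45 − 2 = 43; elaborate interior gives 21 − 41 = -20. Stays. ✓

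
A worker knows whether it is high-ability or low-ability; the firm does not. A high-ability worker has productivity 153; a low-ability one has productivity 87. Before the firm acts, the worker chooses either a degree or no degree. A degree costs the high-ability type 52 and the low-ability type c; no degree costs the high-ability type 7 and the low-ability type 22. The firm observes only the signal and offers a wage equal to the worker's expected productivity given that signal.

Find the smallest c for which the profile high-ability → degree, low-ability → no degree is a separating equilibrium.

Under separation: degree → high-ability (pays 153); no degree → low-ability (pays 87).
High-ability: 153 − 52 = 101 ≥ 87 − 7 = 80. Holds regardless of c. ✓
Low-ability: 87 − 22 ≥ 153 − c, so c ≥ 153 − 65 = 88.

88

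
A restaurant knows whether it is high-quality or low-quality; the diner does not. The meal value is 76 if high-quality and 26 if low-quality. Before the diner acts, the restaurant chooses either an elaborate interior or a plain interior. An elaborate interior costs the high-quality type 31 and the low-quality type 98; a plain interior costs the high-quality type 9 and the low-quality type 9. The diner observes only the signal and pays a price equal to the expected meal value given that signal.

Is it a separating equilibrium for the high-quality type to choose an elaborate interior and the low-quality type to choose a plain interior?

If types separate, elaborate interior earns payment 76 and plain interior earns 26.
High-quality: elaborate interior gives 76 − 31 = 45; plain interior gives 26 − 9 = 17. No deviation. ✓
Low-quality: plain interior gives 26 − 9 = 17; elaborate interior gives 76 − 98 = -22. No deviation. ✓
Neither type gains from mimicking the other.

Yes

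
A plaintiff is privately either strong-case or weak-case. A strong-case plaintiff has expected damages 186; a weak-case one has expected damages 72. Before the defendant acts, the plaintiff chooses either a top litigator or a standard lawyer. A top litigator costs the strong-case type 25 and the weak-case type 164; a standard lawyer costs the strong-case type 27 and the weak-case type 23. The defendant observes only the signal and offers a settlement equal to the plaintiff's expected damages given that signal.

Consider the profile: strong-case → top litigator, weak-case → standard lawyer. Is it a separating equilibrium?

Yes

Under separation the defendant infers type exactly: top litigator → strong-case (pays 186), standard lawyer → weak-case (pays 72).
Strong-case: top litigator gives 186 − 25 = 161; standard lawyer gives 72 − 27 = 45. No deviation. ✓
Weak-case: standard lawyer gives 72 − 23 = 49; top litigator gives 186 − 164 = 22. No deviation. ✓
Neither type gains from mimicking the other.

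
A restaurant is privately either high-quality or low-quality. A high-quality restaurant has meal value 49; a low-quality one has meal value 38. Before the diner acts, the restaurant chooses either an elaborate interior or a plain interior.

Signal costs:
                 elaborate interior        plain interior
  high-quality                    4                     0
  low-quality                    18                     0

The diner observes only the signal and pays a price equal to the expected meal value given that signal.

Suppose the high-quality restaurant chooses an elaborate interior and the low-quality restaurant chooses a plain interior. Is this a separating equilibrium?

Yes

Under separation the diner infers type exactly: elaborate interior → high-quality (pays 49), plain interior → low-quality (pays 38).
High-quality: elaborate interior gives 49 − 4 = 45; plain interior gives 38 − 0 = 38. No deviation. ✓
Low-quality: plain interior gives 38 − 0 = 38; elaborate interior gives 49 − 18 = 31. No deviation. ✓
Neither type gains from mimicking the other.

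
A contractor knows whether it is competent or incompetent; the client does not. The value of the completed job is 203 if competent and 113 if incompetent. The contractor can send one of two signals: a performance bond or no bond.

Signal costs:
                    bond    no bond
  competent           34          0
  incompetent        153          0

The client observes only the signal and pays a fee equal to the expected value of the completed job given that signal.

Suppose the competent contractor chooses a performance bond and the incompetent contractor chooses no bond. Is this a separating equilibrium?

Yes

Under separation the client infers type exactly: bond → competent (pays 203), no bond → incompetent (pays 113).
Competent: bond gives 203 − 34 = 169; no bond gives 113 − 0 = 113. No deviation. ✓
Incompetent: no bond gives 113 − 0 = 113; bond gives 203 − 153 = 50. No deviation. ✓
Both incentive constraints hold.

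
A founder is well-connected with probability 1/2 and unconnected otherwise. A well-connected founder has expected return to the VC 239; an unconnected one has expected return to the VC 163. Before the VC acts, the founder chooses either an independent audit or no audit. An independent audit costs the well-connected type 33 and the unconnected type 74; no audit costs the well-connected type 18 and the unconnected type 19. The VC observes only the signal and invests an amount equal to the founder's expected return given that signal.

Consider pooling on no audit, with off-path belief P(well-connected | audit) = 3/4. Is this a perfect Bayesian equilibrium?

On the equilibrium path (no audit) the VC holds the prior 1/2 and pays 1/2·239 + 1/2·163 = 201. Off-path (audit) belief 3/4 gives 3/4·239 + 1/4·163 = 220.
Well-connected: no audit gives 201 − 18 = 183; audit gives 220 − 33 = 187. Deviates. ✗
Unconnected: no audit gives 201 − 19 = 182; audit gives 220 − 74 = 146. Stays. ✓

No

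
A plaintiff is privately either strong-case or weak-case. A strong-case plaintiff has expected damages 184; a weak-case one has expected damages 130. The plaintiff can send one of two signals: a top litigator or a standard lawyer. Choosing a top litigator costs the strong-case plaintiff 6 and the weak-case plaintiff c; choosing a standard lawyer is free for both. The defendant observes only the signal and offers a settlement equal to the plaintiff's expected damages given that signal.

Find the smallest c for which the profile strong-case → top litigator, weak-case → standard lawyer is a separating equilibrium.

Under separation: top litigator → strong-case (pays 184); standard lawyer → weak-case (pays 130).
Strong-case: 184 − 6 = 178 ≥ 130 − 0 = 130. Holds regardless of c. ✓
Weak-case: 130 − 0 ≥ 184 − c, so c ≥ 184 − 130 = 54.

54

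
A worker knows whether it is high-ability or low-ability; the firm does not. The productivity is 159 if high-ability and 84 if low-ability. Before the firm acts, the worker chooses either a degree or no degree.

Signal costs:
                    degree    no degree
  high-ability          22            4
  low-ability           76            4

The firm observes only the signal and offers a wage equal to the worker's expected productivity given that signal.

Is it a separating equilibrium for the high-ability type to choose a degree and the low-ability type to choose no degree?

If types separate, degree earns payment 159 and no degree earns 84.
High-ability: degree gives 159 − 22 = 137; no degree gives 84 − 4 = 80. No deviation. ✓
Low-ability: no degree gives 84 − 4 = 80; degree gives 159 − 76 = 83. Would deviate. ✗

No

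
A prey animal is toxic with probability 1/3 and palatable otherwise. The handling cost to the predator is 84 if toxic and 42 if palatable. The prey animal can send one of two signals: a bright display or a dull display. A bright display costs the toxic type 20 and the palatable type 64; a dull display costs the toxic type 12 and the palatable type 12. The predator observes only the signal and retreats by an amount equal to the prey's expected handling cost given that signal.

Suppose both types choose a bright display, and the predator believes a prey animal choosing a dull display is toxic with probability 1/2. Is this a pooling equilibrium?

No

On the equilibrium path (bright display) the predator holds the prior 1/3 and pays 1/3·84 + 2/3·42 = 56. Off-path (dull display) belief 1/2 gives 1/2·84 + 1/2·42 = 63.
Toxic: bright display gives 56 − 20 = 36; dull display gives 63 − 12 = 51. Deviates. ✗
Palatable: bright display gives 56 − 64 = -8; dull display gives 63 − 12 = 51. Deviates. ✗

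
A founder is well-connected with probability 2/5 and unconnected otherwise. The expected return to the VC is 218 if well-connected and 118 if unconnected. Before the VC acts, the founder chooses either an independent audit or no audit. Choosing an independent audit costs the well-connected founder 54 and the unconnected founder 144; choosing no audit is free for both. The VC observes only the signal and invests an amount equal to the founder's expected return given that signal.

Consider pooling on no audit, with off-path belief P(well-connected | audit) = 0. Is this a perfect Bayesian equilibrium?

Yes

On the equilibrium path (no audit) the VC holds the prior 2/5 and pays 2/5·218 + 3/5·118 = 158. Off-path (audit) belief 0 gives 0·218 + 1·118 = 118.
Well-connected: no audit gives 158 − 0 = 158; audit gives 118 − 54 = 64. Stays. ✓
Unconnected: no audit gives 158 − 0 = 158; audit gives 118 − 144 = -26. Stays. ✓
Beliefs are Bayes-consistent on-path and both types best-respond.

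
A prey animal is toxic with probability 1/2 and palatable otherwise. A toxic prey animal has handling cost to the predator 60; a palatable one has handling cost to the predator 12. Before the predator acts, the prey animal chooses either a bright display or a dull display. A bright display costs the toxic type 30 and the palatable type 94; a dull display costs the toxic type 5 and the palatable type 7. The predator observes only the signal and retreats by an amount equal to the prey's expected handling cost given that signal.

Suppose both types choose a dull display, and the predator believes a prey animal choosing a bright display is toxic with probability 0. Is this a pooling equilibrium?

Yes

At the pooled signal (dull display) the predator holds the prior 1/2 and pays 1/2·60 + 1/2·12 = 36. Off-path (bright display) belief 0 gives 0·60 + 1·12 = 12.
Toxic: dull display gives 36 − 5 = 31; bright display gives 12 − 30 = -18. Stays. ✓
Palatable: dull display gives 36 − 7 = 29; bright display gives 12 − 94 = -82. Stays. ✓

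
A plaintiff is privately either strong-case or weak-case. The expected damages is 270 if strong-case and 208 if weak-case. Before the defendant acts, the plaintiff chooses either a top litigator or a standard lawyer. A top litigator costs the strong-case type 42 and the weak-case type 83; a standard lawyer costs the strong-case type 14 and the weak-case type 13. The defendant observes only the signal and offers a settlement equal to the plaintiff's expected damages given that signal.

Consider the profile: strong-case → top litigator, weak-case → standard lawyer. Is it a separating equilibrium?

Yes

If types separate, top litigator earns payment 270 and standard lawyer earns 208.
Strong-case: top litigator gives 270 − 42 = 228; standard lawyer gives 208 − 14 = 194. No deviation. ✓
Weak-case: standard lawyer gives 208 − 13 = 195; top litigator gives 270 − 83 = 187. No deviation. ✓
Neither type gains from mimicking the other.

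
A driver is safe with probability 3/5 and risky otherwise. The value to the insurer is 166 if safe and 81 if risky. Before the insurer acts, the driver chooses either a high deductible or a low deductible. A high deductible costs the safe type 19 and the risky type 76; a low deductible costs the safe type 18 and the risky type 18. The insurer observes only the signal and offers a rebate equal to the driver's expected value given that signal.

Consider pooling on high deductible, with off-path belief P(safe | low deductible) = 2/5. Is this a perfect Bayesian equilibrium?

No

At the pooled signal (high deductible) the insurer holds the prior 3/5 and pays 3/5·166 + 2/5·81 = 132. Off-path (low deductible) belief 2/5 gives 2/5·166 + 3/5·81 = 115.
Safe: high deductible gives 132 − 19 = 113; low deductible gives 115 − 18 = 97. Stays. ✓
Risky: high deductible gives 132 − 76 = 56; low deductible gives 115 − 18 = 97. Deviates. ✗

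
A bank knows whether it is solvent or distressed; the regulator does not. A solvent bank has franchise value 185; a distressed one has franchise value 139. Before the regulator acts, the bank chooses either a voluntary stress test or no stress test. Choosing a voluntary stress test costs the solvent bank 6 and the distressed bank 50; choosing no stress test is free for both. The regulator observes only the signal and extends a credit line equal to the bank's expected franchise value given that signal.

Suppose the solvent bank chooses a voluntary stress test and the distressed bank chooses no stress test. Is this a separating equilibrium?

If types separate, stress test earns payment 185 and no stress test earns 139.
Solvent: stress test gives 185 − 6 = 179; no stress test gives 139 − 0 = 139. No deviation. ✓
Distressed: no stress test gives 139 − 0 = 139; stress test gives 185 − 50 = 135. No deviation. ✓
Neither type gains from mimicking the other.

Yes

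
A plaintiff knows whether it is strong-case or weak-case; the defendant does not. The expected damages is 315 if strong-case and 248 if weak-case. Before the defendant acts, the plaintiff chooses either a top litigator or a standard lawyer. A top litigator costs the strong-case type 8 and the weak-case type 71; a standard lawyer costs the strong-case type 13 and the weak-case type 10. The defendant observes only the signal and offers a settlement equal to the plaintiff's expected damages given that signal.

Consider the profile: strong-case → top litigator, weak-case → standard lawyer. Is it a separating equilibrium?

No

If types separate, top litigator earns payment 315 and standard lawyer earns 248.
Strong-case: top litigator gives 315 − 8 = 307; standard lawyer gives 248 − 13 = 235. No deviation. ✓
Weak-case: standard lawyer gives 248 − 10 = 238; top litigator gives 315 − 71 = 244. Would deviate. ✗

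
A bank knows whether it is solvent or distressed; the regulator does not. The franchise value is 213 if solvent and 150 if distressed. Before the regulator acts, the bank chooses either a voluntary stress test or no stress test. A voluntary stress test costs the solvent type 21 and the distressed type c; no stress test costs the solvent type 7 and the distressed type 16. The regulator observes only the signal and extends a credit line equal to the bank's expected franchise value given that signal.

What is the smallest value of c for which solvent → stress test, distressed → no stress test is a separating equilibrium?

Under separation: stress test → solvent (pays 213); no stress test → distressed (pays 150).
Solvent: 213 − 21 = 192 ≥ 150 − 7 = 143. Holds regardless of c. ✓
Distressed: 150 − 16 ≥ 213 − c, so c ≥ 213 − 134 = 79.

79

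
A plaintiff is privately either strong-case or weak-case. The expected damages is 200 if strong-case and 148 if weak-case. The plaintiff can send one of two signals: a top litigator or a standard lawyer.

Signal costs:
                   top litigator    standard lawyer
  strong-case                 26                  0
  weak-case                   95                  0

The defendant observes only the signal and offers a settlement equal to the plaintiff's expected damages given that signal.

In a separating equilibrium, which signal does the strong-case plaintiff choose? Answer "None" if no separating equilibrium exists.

top litigator

Try strong-case → top litigator, weak-case → standard lawyer:
  If types separate, top litigator earns payment 200 and standard lawyer earns 148.
  Strong-case: top litigator gives 200 − 26 = 174; standard lawyer gives 148 − 0 = 148. No deviation. ✓
  Weak-case: standard lawyer gives 148 − 0 = 148; top litigator gives 200 − 95 = 105. No deviation. ✓
Both hold — the strong-case type sends top litigator.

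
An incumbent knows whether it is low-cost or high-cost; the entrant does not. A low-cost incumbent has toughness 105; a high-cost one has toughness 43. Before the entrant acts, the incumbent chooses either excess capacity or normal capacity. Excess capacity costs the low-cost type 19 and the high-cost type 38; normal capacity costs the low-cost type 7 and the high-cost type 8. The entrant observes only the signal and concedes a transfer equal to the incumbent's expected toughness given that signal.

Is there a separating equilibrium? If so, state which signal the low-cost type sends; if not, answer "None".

None

Try low-cost → excess capacity, high-cost → normal capacity:
  If types separate, excess capacity earns payment 105 and normal capacity earns 43.
  Low-cost: excess capacity gives 105 − 19 = 86; normal capacity gives 43 − 7 = 36. No deviation. ✓
  High-cost: normal capacity gives 43 − 8 = 35; excess capacity gives 105 − 38 = 67. Would deviate. ✗
Try low-cost → normal capacity, high-cost → excess capacity:
  If types separate, normal capacity earns payment 105 and excess capacity earns 43.
  Low-cost: normal capacity gives 105 − 7 = 98; excess capacity gives 43 − 19 = 24. No deviation. ✓
  High-cost: excess capacity gives 43 − 38 = 5; normal capacity gives 105 − 8 = 97. Would deviate. ✗
Neither assignment is incentive-compatible.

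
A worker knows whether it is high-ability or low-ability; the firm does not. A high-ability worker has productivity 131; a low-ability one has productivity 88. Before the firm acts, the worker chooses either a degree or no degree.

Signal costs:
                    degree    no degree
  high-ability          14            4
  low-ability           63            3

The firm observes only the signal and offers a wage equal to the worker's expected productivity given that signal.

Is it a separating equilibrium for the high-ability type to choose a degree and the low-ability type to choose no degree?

If types separate, degree earns payment 131 and no degree earns 88.
High-ability: degree gives 131 − 14 = 117; no degree gives 88 − 4 = 84. No deviation. ✓
Low-ability: no degree gives 88 − 3 = 85; degree gives 131 − 63 = 68. No deviation. ✓
Neither type gains from mimicking the other.

Yes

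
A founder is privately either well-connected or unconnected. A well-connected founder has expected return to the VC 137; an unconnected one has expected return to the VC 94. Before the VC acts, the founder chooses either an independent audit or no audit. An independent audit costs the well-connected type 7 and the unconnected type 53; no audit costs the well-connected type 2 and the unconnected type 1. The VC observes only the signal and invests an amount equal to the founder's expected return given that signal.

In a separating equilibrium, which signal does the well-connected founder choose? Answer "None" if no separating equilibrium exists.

Try well-connected → audit, unconnected → no audit:
  If types separate, audit earns payment 137 and no audit earns 94.
  Well-connected: audit gives 137 − 7 = 130; no audit gives 94 − 2 = 92. No deviation. ✓
  Unconnected: no audit gives 94 − 1 = 93; audit gives 137 − 53 = 84. No deviation. ✓
Both hold — the well-connected type sends audit.

audit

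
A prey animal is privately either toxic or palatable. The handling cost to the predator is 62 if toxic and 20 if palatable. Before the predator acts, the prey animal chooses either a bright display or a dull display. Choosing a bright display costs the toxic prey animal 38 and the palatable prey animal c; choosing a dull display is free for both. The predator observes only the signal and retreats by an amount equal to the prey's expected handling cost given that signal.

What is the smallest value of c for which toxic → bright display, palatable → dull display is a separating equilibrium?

Under separation: bright display → toxic (pays 62); dull display → palatable (pays 20).
Toxic: 62 − 38 = 24 ≥ 20 − 0 = 20. Holds regardless of c. ✓
Palatable: 20 − 0 ≥ 62 − c, so c ≥ 62 − 20 = 42.

42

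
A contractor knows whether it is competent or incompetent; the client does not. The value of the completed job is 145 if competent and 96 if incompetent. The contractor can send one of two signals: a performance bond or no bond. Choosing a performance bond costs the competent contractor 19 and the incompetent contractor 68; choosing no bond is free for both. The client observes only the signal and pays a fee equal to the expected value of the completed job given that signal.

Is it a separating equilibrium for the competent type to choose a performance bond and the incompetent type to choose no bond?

If types separate, bond earns payment 145 and no bond earns 96.
Competent: bond gives 145 − 19 = 126; no bond gives 96 − 0 = 96. No deviation. ✓
Incompetent: no bond gives 96 − 0 = 96; bond gives 145 − 68 = 77. No deviation. ✓
Neither type gains from mimicking the other.

Yes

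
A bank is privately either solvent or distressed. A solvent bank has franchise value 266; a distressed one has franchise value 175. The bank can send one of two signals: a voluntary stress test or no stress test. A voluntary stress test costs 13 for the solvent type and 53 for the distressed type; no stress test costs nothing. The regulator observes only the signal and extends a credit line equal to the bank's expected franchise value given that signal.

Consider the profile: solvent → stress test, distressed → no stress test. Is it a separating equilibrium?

If types separate, stress test earns payment 266 and no stress test earns 175.
Solvent: stress test gives 266 − 13 = 253; no stress test gives 175 − 0 = 175. No deviation. ✓
Distressed: no stress test gives 175 − 0 = 175; stress test gives 266 − 53 = 213. Would deviate. ✗

No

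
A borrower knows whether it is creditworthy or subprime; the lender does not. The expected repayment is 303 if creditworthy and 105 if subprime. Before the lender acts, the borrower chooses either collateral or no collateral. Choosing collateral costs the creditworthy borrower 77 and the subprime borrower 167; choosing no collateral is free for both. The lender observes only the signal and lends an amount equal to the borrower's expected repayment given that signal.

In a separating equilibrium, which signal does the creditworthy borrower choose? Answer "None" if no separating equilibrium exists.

Try creditworthy → collateral, subprime → no collateral:
  Under separation the lender infers type exactly: collateral → creditworthy (pays 303), no collateral → subprime (pays 105).
  Creditworthy: collateral gives 303 − 77 = 226; no collateral gives 105 − 0 = 105. No deviation. ✓
  Subprime: no collateral gives 105 − 0 = 105; collateral gives 303 − 167 = 136. Would deviate. ✗
Try creditworthy → no collateral, subprime → collateral:
  Under separation the lender infers type exactly: no collateral → creditworthy (pays 303), collateral → subprime (pays 105).
  Creditworthy: no collateral gives 303 − 0 = 303; collateral gives 105 − 77 = 28. No deviation. ✓
  Subprime: collateral gives 105 − 167 = -62; no collateral gives 303 − 0 = 303. Would deviate. ✗
Neither assignment is incentive-compatible.

None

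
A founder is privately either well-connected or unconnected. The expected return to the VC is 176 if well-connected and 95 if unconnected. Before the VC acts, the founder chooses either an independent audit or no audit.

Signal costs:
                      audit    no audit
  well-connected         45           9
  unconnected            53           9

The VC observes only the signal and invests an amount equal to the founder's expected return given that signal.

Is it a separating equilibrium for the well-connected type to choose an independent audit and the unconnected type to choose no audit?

No

If types separate, audit earns payment 176 and no audit earns 95.
Well-connected: audit gives 176 − 45 = 131; no audit gives 95 − 9 = 86. No deviation. ✓
Unconnected: no audit gives 95 − 9 = 86; audit gives 176 − 53 = 123. Would deviate. ✗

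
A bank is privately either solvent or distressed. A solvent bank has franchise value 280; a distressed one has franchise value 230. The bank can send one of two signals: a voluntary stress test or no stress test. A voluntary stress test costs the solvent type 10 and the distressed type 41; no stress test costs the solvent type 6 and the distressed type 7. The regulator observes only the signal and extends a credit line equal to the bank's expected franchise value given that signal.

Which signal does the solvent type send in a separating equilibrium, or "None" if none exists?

None

Try solvent → stress test, distressed → no stress test:
  If types separate, stress test earns payment 280 and no stress test earns 230.
  Solvent: stress test gives 280 − 10 = 270; no stress test gives 230 − 6 = 224. No deviation. ✓
  Distressed: no stress test gives 230 − 7 = 223; stress test gives 280 − 41 = 239. Would deviate. ✗
Try solvent → no stress test, distressed → stress test:
  If types separate, no stress test earns payment 280 and stress test earns 230.
  Solvent: no stress test gives 280 − 6 = 274; stress test gives 230 − 10 = 220. No deviation. ✓
  Distressed: stress test gives 230 − 41 = 189; no stress test gives 280 − 7 = 273. Would deviate. ✗
Neither assignment is incentive-compatible.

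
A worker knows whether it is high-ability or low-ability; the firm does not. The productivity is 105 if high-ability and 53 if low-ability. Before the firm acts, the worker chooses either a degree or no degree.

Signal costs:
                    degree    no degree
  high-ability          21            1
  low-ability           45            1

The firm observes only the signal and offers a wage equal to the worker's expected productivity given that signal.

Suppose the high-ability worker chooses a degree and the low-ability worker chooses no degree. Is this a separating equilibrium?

If types separate, degree earns payment 105 and no degree earns 53.
High-ability: degree gives 105 − 21 = 84; no degree gives 53 − 1 = 52. No deviation. ✓
Low-ability: no degree gives 53 − 1 = 52; degree gives 105 − 45 = 60. Would deviate. ✗

No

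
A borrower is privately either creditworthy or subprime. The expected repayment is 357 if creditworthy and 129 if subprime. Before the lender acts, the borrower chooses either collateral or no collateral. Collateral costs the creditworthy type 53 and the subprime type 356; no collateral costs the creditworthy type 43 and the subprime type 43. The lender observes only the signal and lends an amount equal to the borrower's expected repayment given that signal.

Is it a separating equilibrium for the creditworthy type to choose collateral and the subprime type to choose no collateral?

Yes

Under separation the lender infers type exactly: collateral → creditworthy (pays 357), no collateral → subprime (pays 129).
Creditworthy: collateral gives 357 − 53 = 304; no collateral gives 129 − 43 = 86. No deviation. ✓
Subprime: no collateral gives 129 − 43 = 86; collateral gives 357 − 356 = 1. No deviation. ✓
Neither type gains from mimicking the other.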